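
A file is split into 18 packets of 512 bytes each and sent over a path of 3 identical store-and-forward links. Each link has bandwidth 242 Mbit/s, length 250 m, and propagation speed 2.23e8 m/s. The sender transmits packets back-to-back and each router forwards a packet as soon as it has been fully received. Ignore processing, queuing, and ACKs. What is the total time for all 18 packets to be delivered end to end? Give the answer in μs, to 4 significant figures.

Per-hop transmission t_tx = L/R = 4096/242000000 = 16.9256 μs.
Per-hop propagation t_prop = 250/223000000 = 1.12108 μs.
Pipeline fill: first packet needs 3·t_tx to clear all hops; remaining 17 packets each add one t_tx.
Total = (3+18-1)·t_tx + 3·t_prop = 20·16.9256 + 3·1.12108 = 341.9 μs.

341.9 μs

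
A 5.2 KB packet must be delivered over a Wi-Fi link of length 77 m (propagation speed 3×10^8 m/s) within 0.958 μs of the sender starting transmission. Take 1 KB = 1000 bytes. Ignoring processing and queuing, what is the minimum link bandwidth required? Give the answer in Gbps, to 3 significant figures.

59.3 Gbps

L = 41600 bits.
Propagation delay = 77 / 300000000 = 0.256667 μs.
Transmission budget = 0.958 − 0.256667 = 0.701333 μs.
R ≥ L / t_tx = 41600 bits / 7.01333e-07 s = 59.3 Gbps.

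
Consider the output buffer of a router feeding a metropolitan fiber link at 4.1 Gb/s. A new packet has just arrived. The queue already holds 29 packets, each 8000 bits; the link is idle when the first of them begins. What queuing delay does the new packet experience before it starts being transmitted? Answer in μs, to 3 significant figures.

56.6 μs

Each queued packet: L/R = 8000/4.1e+09 = 1.95122 μs.
29 queued → 56.5854 μs.
Queuing delay = 56.6 μs.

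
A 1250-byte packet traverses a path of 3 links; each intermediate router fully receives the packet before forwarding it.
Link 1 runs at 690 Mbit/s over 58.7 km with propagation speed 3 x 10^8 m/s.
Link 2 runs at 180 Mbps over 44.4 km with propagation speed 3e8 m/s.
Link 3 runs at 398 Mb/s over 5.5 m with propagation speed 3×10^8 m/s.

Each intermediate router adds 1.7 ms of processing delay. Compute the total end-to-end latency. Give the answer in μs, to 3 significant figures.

3840 μs

L = 1250 × 8 = 10000 bits.
Transmission delays (L/R per hop): 14.4928, 55.5556, 25.1256 μs; sum = 95.1739 μs.
Propagation delays (d/s per hop): 195.667, 148, 0.0183333 μs; sum = 343.685 μs.
Processing at 2 router(s): 2 × 1.7 ms = 3400 μs.
End-to-end = 3840 μs.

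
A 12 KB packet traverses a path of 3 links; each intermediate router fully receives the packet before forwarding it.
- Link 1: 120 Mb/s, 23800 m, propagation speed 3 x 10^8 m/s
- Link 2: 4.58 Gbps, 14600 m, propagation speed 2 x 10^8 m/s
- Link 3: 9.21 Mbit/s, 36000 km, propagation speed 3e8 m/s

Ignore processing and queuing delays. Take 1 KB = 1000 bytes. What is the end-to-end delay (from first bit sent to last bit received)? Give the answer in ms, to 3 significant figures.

L = 96000 bits.
Transmission delays (L/R per hop): 0.8, 0.0209607, 10.4235 ms; sum = 11.2444 ms.
Propagation delays (d/s per hop): 0.0793333, 0.073, 120 ms; sum = 120.152 ms.
End-to-end = 131 ms.

131 ms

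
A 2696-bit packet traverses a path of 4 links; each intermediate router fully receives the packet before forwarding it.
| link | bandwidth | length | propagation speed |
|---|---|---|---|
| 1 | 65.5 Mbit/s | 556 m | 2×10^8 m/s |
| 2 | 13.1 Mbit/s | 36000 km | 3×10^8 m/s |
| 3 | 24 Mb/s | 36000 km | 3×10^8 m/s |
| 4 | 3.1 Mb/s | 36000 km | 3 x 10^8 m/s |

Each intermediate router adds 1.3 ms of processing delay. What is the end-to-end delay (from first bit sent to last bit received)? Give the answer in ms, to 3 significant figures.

Transmission delays (L/R per hop): 0.0411603, 0.205802, 0.112333, 0.869677 ms; sum = 1.22897 ms.
Propagation delays (d/s per hop): 0.00278, 120, 120, 120 ms; sum = 360.003 ms.
Processing at 3 router(s): 3 × 1.3 ms = 3.9 ms.
End-to-end = 365 ms.

365 ms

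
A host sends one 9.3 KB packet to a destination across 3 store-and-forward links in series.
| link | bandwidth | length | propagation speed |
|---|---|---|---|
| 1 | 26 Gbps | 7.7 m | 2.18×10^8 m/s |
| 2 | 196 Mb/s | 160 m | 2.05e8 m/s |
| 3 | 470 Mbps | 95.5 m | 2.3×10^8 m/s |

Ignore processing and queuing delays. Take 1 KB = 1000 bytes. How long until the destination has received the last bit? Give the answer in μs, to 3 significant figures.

L = 74400 bits.
Transmission delays (L/R per hop): 2.86154, 379.592, 158.298 μs; sum = 540.751 μs.
Propagation delays (d/s per hop): 0.0353211, 0.780488, 0.415217 μs; sum = 1.23103 μs.
End-to-end = 542 μs.

542 μs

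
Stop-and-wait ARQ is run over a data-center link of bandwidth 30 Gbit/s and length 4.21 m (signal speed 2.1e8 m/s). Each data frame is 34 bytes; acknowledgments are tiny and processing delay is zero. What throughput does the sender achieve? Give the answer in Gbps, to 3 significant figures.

t_tx = L/R = 272/30000000000 = 9.06667e-09 s.
t_prop = 4.21/210000000 = 2.00476e-08 s; RTT = 4.00952e-08 s.
Cycle = t_tx + RTT = 4.91619e-08 s.
Throughput = L / cycle = 272 / 4.91619e-08 = 5.53 Gbps.

5.53 Gbps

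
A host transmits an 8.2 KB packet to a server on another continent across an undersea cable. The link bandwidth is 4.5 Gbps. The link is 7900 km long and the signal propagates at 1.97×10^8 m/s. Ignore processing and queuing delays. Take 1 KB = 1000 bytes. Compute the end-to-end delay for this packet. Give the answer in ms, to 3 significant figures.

40.1 ms

L = 65600 bits.
Transmission delay = L/R = 65600 / 4500000000 = 0.0145778 ms.
Propagation delay = d/s = 7900000 m / 197000000 m/s = 40.1015 ms.
Total = 40.1 ms.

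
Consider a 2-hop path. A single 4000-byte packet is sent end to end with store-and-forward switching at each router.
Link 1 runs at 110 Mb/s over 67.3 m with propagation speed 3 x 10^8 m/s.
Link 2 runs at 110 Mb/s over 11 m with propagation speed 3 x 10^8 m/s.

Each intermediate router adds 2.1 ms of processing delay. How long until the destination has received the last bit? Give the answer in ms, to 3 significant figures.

L = 4000 × 8 = 32000 bits.
Transmission delay per hop = L/R = 32000/110000000 = 0.290909 ms; 2 hops → 0.581818 ms.
Propagation delays (d/s per hop): 0.000224333, 3.66667e-05 ms; sum = 0.000261 ms.
Processing at 1 router(s): 1 × 2.1 ms = 2.1 ms.
End-to-end = 2.68 ms.

2.68 ms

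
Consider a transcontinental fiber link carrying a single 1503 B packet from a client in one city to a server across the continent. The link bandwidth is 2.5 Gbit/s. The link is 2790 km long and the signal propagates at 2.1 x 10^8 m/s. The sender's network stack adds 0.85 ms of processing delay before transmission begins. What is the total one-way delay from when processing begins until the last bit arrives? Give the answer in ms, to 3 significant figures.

L = 1503 × 8 = 12024 bits.
Transmission delay = L/R = 12024 / 2500000000 = 0.0048096 ms.
Propagation delay = d/s = 2790000 m / 210000000 m/s = 13.2857 ms.
Plus processing delay 0.85 ms = 0.85 ms.
Total = 14.1 ms.

14.1 ms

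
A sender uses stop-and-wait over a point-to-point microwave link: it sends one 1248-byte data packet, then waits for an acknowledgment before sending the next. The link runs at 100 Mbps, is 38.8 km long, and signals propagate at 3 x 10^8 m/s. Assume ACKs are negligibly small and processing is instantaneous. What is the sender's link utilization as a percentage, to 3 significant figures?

27.8 %

t_tx = L/R = 9984/100000000 = 9.984e-05 s.
t_prop = 38800/300000000 = 0.000129333 s; RTT = 0.000258667 s.
Cycle = t_tx + RTT = 0.000358507 s.
Utilization = t_tx / cycle = 9.984e-05/0.000358507 = 27.8 %.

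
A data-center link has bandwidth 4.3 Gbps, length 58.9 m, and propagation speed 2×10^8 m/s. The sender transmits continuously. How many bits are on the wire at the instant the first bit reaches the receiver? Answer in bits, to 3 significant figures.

1270 bits

Propagation delay = 58.9 / 200000000 = 2.945e-07 s.
BDP = R × t_prop = 4300000000 × 2.945e-07 = 1266.35 bits.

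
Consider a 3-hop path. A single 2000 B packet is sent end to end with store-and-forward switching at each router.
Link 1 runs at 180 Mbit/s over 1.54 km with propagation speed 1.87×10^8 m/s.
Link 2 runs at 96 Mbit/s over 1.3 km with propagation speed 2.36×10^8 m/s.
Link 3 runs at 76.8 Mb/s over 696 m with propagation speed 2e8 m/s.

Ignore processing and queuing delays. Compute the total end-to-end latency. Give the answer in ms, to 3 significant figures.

0.481 ms

L = 2000 × 8 = 16000 bits.
Transmission delays (L/R per hop): 0.0888889, 0.166667, 0.208333 ms; sum = 0.463889 ms.
Propagation delays (d/s per hop): 0.00823529, 0.00550847, 0.00348 ms; sum = 0.0172238 ms.
End-to-end = 0.481 ms.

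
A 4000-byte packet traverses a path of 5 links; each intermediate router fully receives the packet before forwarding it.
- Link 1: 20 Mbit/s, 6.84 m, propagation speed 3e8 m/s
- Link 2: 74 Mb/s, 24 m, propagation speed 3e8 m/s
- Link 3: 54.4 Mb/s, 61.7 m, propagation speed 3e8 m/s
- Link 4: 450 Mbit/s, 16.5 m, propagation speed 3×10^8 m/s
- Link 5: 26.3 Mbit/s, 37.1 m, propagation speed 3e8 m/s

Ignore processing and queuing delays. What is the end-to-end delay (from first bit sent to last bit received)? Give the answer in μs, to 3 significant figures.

3910 μs

L = 4000 × 8 = 32000 bits.
Transmission delays (L/R per hop): 1600, 432.432, 588.235, 71.1111, 1216.73 μs; sum = 3908.51 μs.
Propagation delays (d/s per hop): 0.0228, 0.08, 0.205667, 0.055, 0.123667 μs; sum = 0.487133 μs.
End-to-end = 3910 μs.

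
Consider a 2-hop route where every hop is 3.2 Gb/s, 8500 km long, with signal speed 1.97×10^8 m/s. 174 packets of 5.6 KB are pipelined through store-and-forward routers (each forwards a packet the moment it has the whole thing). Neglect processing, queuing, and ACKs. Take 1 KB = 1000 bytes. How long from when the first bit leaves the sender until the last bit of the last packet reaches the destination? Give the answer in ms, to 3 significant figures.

Per-hop transmission t_tx = L/R = 44800/3200000000 = 0.014 ms.
Per-hop propagation t_prop = 8500000/197000000 = 43.1472 ms.
Pipeline fill: first packet needs 2·t_tx to clear all hops; remaining 173 packets each add one t_tx.
Total = (2+174-1)·t_tx + 2·t_prop = 175·0.014 + 2·43.1472 = 88.7 ms.

88.7 ms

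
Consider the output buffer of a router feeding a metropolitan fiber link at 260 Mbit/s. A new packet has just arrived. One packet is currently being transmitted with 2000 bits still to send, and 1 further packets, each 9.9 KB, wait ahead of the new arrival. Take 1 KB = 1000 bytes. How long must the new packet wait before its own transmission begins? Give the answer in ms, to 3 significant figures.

Each queued packet: L/R = 79200/260000000 = 0.304615 ms.
1 queued → 0.304615 ms.
Plus remaining 2000 bits of current packet: 0.00769231 ms.
Queuing delay = 0.312 ms.

0.312 ms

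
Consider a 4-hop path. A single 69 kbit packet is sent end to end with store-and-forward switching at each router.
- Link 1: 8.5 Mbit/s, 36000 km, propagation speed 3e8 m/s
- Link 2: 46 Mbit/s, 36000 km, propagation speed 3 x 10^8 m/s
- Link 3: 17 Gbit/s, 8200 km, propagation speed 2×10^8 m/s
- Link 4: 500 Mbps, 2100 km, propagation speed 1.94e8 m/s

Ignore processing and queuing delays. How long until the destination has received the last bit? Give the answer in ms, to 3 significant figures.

302 ms

L = 69000 bits.
Transmission delays (L/R per hop): 8.11765, 1.5, 0.00405882, 0.138 ms; sum = 9.75971 ms.
Propagation delays (d/s per hop): 120, 120, 41, 10.8247 ms; sum = 291.825 ms.
End-to-end = 302 ms.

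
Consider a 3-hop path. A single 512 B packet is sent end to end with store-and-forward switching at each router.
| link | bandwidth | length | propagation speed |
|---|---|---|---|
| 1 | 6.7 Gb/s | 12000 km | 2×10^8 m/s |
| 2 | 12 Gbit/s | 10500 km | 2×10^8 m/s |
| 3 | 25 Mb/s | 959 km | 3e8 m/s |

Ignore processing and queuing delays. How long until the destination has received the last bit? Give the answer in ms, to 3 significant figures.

116 ms

L = 512 × 8 = 4096 bits.
Transmission delays (L/R per hop): 0.000611343, 0.000341333, 0.16384 ms; sum = 0.164793 ms.
Propagation delays (d/s per hop): 60, 52.5, 3.19667 ms; sum = 115.697 ms.
End-to-end = 116 ms.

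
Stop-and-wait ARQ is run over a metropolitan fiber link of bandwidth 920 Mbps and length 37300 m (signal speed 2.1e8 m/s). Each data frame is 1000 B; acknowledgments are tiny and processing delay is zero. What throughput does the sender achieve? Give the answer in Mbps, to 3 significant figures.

t_tx = L/R = 8000/920000000 = 8.69565e-06 s.
t_prop = 37300/210000000 = 0.000177619 s; RTT = 0.000355238 s.
Cycle = t_tx + RTT = 0.000363934 s.
Throughput = L / cycle = 8000 / 0.000363934 = 22.0 Mbps.

22.0 Mbps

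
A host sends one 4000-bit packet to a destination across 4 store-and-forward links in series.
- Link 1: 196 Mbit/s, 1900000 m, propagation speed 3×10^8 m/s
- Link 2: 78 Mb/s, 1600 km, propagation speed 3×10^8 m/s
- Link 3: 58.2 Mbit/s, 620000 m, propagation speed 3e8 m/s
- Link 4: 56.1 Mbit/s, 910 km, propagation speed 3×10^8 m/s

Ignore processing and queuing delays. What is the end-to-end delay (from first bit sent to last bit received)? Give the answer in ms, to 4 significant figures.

16.98 ms

Transmission delays (L/R per hop): 0.0204082, 0.0512821, 0.0687285, 0.0713012 ms; sum = 0.21172 ms.
Propagation delays (d/s per hop): 6.33333, 5.33333, 2.06667, 3.03333 ms; sum = 16.7667 ms.
End-to-end = 16.98 ms.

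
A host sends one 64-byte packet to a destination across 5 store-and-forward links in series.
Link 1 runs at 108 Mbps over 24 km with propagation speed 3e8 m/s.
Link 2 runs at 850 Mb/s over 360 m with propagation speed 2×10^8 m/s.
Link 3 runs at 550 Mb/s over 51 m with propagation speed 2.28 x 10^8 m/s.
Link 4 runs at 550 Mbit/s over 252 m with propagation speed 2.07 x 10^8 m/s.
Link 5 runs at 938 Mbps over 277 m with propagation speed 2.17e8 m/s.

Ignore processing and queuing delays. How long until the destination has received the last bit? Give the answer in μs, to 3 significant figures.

92.3 μs

L = 64 × 8 = 512 bits.
Transmission delays (L/R per hop): 4.74074, 0.602353, 0.930909, 0.930909, 0.545842 μs; sum = 7.75075 μs.
Propagation delays (d/s per hop): 80, 1.8, 0.223684, 1.21739, 1.2765 μs; sum = 84.5176 μs.
End-to-end = 92.3 μs.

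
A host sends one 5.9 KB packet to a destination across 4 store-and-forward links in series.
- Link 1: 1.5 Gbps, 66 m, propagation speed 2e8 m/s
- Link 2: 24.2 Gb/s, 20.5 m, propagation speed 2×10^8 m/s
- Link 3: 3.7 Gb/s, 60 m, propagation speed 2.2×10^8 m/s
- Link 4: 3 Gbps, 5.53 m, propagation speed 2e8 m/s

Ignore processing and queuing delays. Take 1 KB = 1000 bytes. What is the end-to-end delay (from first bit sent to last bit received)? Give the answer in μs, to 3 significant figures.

L = 47200 bits.
Transmission delays (L/R per hop): 31.4667, 1.95041, 12.7568, 15.7333 μs; sum = 61.9072 μs.
Propagation delays (d/s per hop): 0.33, 0.1025, 0.272727, 0.02765 μs; sum = 0.732877 μs.
End-to-end = 62.6 μs.

62.6 μs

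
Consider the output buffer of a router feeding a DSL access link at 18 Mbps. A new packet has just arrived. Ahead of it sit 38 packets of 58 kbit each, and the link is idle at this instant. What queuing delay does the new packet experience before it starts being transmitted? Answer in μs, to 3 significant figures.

Each queued packet: L/R = 58000/18000000 = 3222.22 μs.
38 queued → 122444 μs.
Queuing delay = 122000 μs.

122000 μs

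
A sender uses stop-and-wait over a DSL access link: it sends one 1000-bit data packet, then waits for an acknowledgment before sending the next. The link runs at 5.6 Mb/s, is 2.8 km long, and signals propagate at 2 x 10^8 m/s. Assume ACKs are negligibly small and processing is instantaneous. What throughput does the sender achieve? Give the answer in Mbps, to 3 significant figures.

4.84 Mbps

t_tx = L/R = 1000/5600000 = 0.000178571 s.
t_prop = 2800/200000000 = 1.4e-05 s; RTT = 2.8e-05 s.
Cycle = t_tx + RTT = 0.000206571 s.
Throughput = L / cycle = 1000 / 0.000206571 = 4.84 Mbps.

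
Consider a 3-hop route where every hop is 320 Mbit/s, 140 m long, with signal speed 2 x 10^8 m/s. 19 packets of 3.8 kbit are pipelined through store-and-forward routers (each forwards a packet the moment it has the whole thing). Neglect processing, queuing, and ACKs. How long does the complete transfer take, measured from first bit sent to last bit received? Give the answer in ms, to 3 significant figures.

Per-hop transmission t_tx = L/R = 3800/320000000 = 0.011875 ms.
Per-hop propagation t_prop = 140/200000000 = 0.0007 ms.
Pipeline fill: first packet needs 3·t_tx to clear all hops; remaining 18 packets each add one t_tx.
Total = (3+19-1)·t_tx + 3·t_prop = 21·0.011875 + 3·0.0007 = 0.251 ms.

0.251 ms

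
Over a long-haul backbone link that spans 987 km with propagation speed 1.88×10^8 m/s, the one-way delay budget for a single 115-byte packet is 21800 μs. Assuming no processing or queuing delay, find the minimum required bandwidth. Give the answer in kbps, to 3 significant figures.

L = 920 bits.
Propagation delay = 987000 / 188000000 = 5250 μs.
Transmission budget = 21800 − 5250 = 16550 μs.
R ≥ L / t_tx = 920 bits / 0.01655 s = 55.6 kbps.

55.6 kbps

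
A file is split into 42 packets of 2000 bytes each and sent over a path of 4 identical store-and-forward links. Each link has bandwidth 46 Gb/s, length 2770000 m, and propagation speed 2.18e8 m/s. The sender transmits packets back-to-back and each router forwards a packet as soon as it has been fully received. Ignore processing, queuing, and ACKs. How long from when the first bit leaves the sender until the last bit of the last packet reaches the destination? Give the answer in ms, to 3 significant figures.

50.8 ms

Per-hop transmission t_tx = L/R = 16000/46000000000 = 0.000347826 ms.
Per-hop propagation t_prop = 2770000/2.18e+08 = 12.7064 ms.
Pipeline fill: first packet needs 4·t_tx to clear all hops; remaining 41 packets each add one t_tx.
Total = (4+42-1)·t_tx + 4·t_prop = 45·0.000347826 + 4·12.7064 = 50.8 ms.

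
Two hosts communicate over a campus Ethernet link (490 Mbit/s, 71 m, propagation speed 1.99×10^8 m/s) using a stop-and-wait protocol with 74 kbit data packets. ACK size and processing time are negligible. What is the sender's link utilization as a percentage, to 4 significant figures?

t_tx = L/R = 74000/490000000 = 0.00015102 s.
t_prop = 71/199000000 = 3.56784e-07 s; RTT = 7.13568e-07 s.
Cycle = t_tx + RTT = 0.000151734 s.
Utilization = t_tx / cycle = 0.00015102/0.000151734 = 99.53 %.

99.53 %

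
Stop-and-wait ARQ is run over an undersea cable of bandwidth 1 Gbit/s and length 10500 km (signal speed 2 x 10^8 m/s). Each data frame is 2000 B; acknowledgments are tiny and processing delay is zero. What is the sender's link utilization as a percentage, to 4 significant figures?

t_tx = L/R = 16000/1000000000 = 1.6e-05 s.
t_prop = 10500000/200000000 = 0.0525 s; RTT = 0.105 s.
Cycle = t_tx + RTT = 0.105016 s.
Utilization = t_tx / cycle = 1.6e-05/0.105016 = 0.01524 %.

0.01524 %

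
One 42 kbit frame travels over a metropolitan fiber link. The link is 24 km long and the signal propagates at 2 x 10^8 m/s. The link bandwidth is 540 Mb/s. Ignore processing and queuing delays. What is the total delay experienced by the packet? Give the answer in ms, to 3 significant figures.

L = 42000 bits.
Transmission delay = L/R = 42000 / 540000000 = 0.0777778 ms.
Propagation delay = d/s = 24000 m / 200000000 m/s = 0.12 ms.
Total = 0.198 ms.

0.198 ms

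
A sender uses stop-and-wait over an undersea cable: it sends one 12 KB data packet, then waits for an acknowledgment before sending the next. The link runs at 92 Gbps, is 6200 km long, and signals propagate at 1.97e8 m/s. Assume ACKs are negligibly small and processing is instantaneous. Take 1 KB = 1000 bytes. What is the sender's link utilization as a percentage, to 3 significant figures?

0.00166 %

t_tx = L/R = 96000/92000000000 = 1.04348e-06 s.
t_prop = 6200000/197000000 = 0.0314721 s; RTT = 0.0629442 s.
Cycle = t_tx + RTT = 0.0629452 s.
Utilization = t_tx / cycle = 1.04348e-06/0.0629452 = 0.00166 %.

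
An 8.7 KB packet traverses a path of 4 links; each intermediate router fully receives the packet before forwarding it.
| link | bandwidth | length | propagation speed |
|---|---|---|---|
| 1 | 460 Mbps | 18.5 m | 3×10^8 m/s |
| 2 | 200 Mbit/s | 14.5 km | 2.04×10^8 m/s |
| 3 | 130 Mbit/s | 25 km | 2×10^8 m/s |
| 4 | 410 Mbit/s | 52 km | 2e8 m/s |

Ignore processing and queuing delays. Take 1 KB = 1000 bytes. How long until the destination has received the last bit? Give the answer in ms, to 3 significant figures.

L = 69600 bits.
Transmission delays (L/R per hop): 0.151304, 0.348, 0.535385, 0.169756 ms; sum = 1.20445 ms.
Propagation delays (d/s per hop): 6.16667e-05, 0.0710784, 0.125, 0.26 ms; sum = 0.45614 ms.
End-to-end = 1.66 ms.

1.66 ms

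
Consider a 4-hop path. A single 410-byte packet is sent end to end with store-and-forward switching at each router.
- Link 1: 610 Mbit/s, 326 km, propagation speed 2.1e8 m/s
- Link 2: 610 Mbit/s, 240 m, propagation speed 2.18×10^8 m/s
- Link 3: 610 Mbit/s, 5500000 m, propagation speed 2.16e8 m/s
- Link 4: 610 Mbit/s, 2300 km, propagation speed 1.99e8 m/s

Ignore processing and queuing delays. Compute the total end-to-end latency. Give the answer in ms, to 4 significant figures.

L = 410 × 8 = 3280 bits.
Transmission delay per hop = L/R = 3280/610000000 = 0.00537705 ms; 4 hops → 0.0215082 ms.
Propagation delays (d/s per hop): 1.55238, 0.00110092, 25.463, 11.5578 ms; sum = 38.5742 ms.
End-to-end = 38.60 ms.

38.60 ms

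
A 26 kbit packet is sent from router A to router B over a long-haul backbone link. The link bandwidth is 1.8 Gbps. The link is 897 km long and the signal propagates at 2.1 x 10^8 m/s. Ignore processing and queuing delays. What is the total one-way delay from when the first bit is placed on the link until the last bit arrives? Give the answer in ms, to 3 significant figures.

L = 26000 bits.
Transmission delay = L/R = 26000 / 1800000000 = 0.0144444 ms.
Propagation delay = d/s = 897000 m / 210000000 m/s = 4.27143 ms.
Total = 4.29 ms.

4.29 ms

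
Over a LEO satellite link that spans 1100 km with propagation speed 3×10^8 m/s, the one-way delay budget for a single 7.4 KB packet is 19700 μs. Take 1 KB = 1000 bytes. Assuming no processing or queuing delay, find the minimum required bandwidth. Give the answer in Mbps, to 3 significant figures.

3.69 Mbps

L = 59200 bits.
Propagation delay = 1100000 / 300000000 = 3666.67 μs.
Transmission budget = 19700 − 3666.67 = 16033.3 μs.
R ≥ L / t_tx = 59200 bits / 0.0160333 s = 3.69 Mbps.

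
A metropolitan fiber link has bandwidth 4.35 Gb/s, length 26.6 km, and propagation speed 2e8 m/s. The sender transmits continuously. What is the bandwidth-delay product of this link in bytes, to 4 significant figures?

Propagation delay = 26600 / 200000000 = 0.000133 s.
BDP = R × t_prop = 4350000000 × 0.000133 = 578550 bits.
In bytes: 578550/8 = 72320 bytes.

72320 bytes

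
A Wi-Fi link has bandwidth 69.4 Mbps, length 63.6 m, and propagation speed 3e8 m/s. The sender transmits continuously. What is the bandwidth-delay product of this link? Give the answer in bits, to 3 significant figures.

Propagation delay = 63.6 / 300000000 = 2.12e-07 s.
BDP = R × t_prop = 69400000 × 2.12e-07 = 14.7128 bits.

14.7 bits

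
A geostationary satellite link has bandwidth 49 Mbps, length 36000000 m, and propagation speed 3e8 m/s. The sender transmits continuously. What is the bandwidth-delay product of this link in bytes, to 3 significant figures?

735000 bytes

Propagation delay = 36000000 / 300000000 = 0.12 s.
BDP = R × t_prop = 49000000 × 0.12 = 5880000 bits.
In bytes: 5880000/8 = 735000 bytes.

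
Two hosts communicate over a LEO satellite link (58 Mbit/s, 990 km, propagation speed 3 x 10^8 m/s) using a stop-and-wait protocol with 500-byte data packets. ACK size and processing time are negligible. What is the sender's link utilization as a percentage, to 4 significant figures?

1.034 %

t_tx = L/R = 4000/58000000 = 6.89655e-05 s.
t_prop = 990000/300000000 = 0.0033 s; RTT = 0.0066 s.
Cycle = t_tx + RTT = 0.00666897 s.
Utilization = t_tx / cycle = 6.89655e-05/0.00666897 = 1.034 %.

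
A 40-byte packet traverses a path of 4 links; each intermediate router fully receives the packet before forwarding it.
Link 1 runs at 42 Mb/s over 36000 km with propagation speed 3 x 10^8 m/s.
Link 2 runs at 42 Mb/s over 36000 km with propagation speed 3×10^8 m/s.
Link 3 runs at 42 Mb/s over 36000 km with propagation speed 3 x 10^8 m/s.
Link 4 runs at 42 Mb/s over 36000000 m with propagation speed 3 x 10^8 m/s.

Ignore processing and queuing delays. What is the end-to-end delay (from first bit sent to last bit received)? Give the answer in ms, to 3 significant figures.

L = 40 × 8 = 320 bits.
Transmission delay per hop = L/R = 320/42000000 = 0.00761905 ms; 4 hops → 0.0304762 ms.
Propagation delays (d/s per hop): 120, 120, 120, 120 ms; sum = 480 ms.
End-to-end = 480 ms.

480 ms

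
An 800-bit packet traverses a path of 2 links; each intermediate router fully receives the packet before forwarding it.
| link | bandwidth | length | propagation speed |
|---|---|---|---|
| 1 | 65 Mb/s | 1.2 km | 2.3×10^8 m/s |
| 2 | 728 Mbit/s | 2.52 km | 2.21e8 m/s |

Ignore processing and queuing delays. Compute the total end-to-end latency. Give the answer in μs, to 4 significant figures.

Transmission delays (L/R per hop): 12.3077, 1.0989 μs; sum = 13.4066 μs.
Propagation delays (d/s per hop): 5.21739, 11.4027 μs; sum = 16.6201 μs.
End-to-end = 30.03 μs.

30.03 μs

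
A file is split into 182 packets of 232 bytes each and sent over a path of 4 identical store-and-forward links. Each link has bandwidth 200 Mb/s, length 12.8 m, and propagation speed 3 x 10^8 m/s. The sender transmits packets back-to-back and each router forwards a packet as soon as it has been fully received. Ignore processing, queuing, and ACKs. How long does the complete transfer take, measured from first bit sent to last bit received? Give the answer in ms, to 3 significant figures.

1.72 ms

Per-hop transmission t_tx = L/R = 1856/200000000 = 0.00928 ms.
Per-hop propagation t_prop = 12.8/300000000 = 4.26667e-05 ms.
Pipeline fill: first packet needs 4·t_tx to clear all hops; remaining 181 packets each add one t_tx.
Total = (4+182-1)·t_tx + 4·t_prop = 185·0.00928 + 4·4.26667e-05 = 1.72 ms.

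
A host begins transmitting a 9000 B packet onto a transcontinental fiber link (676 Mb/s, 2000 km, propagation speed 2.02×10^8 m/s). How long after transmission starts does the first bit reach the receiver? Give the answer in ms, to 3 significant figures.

First bit experiences only propagation delay: d/s = 2000000/202000000 = 9.90 ms.

9.90 ms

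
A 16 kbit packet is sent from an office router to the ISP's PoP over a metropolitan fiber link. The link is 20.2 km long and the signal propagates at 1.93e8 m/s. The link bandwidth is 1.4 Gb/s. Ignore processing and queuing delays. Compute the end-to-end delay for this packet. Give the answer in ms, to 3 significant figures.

L = 16000 bits.
Transmission delay = L/R = 16000 / 1400000000 = 0.0114286 ms.
Propagation delay = d/s = 20200 m / 193000000 m/s = 0.104663 ms.
Total = 0.116 ms.

0.116 ms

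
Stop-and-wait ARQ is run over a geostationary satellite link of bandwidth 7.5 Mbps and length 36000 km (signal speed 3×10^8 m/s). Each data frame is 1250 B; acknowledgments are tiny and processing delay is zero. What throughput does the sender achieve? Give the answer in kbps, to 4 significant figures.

t_tx = L/R = 10000/7500000 = 0.00133333 s.
t_prop = 36000000/300000000 = 0.12 s; RTT = 0.24 s.
Cycle = t_tx + RTT = 0.241333 s.
Throughput = L / cycle = 10000 / 0.241333 = 41.44 kbps.

41.44 kbps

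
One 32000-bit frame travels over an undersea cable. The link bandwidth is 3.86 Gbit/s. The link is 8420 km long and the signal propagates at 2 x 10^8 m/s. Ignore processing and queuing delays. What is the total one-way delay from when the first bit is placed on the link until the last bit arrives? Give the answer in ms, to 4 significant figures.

Transmission delay = L/R = 32000 / 3860000000 = 0.00829016 ms.
Propagation delay = d/s = 8420000 m / 200000000 m/s = 42.1 ms.
Total = 42.11 ms.

42.11 ms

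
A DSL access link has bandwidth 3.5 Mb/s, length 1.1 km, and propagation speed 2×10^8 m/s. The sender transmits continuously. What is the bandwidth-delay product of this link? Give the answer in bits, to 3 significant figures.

19.3 bits

Propagation delay = 1100 / 200000000 = 5.5e-06 s.
BDP = R × t_prop = 3500000 × 5.5e-06 = 19.25 bits.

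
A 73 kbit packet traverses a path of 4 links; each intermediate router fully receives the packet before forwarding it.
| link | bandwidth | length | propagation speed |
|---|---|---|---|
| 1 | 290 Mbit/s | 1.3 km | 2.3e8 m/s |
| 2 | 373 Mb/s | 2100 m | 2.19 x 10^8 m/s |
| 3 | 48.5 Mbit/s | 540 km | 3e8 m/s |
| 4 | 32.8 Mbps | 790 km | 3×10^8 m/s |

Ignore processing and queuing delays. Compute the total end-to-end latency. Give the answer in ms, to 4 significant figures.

L = 73000 bits.
Transmission delays (L/R per hop): 0.251724, 0.19571, 1.50515, 2.22561 ms; sum = 4.1782 ms.
Propagation delays (d/s per hop): 0.00565217, 0.00958904, 1.8, 2.63333 ms; sum = 4.44857 ms.
End-to-end = 8.627 ms.

8.627 ms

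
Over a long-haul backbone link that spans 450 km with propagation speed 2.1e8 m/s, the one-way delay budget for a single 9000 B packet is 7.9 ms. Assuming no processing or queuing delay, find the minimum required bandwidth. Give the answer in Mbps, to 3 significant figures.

12.5 Mbps

L = 72000 bits.
Propagation delay = 450000 / 210000000 = 2.14286 ms.
Transmission budget = 7.9 − 2.14286 = 5.75714 ms.
R ≥ L / t_tx = 72000 bits / 0.00575714 s = 12.5 Mbps.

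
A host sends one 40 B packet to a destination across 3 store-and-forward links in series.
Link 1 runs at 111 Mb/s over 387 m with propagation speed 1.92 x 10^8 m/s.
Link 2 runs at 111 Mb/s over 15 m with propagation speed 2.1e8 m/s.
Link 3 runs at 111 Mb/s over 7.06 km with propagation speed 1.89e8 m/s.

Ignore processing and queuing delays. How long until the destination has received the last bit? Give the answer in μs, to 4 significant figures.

L = 40 × 8 = 320 bits.
Transmission delay per hop = L/R = 320/111000000 = 2.88288 μs; 3 hops → 8.64865 μs.
Propagation delays (d/s per hop): 2.01563, 0.0714286, 37.3545 μs; sum = 39.4416 μs.
End-to-end = 48.09 μs.

48.09 μs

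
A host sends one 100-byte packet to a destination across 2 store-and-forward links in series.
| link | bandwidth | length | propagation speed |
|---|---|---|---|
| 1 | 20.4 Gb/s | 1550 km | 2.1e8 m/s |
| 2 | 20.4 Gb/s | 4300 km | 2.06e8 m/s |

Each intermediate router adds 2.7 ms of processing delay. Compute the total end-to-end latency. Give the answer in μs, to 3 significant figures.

31000 μs

L = 100 × 8 = 800 bits.
Transmission delay per hop = L/R = 800/20400000000 = 0.0392157 μs; 2 hops → 0.0784314 μs.
Propagation delays (d/s per hop): 7380.95, 20873.8 μs; sum = 28254.7 μs.
Processing at 1 router(s): 1 × 2.7 ms = 2700 μs.
End-to-end = 31000 μs.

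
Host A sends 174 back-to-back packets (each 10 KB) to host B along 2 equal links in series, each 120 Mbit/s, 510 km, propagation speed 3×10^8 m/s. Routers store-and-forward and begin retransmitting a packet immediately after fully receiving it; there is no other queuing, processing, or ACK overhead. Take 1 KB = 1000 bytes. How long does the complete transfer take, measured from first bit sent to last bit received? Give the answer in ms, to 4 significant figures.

120.1 ms

Per-hop transmission t_tx = L/R = 80000/120000000 = 0.666667 ms.
Per-hop propagation t_prop = 510000/300000000 = 1.7 ms.
Pipeline fill: first packet needs 2·t_tx to clear all hops; remaining 173 packets each add one t_tx.
Total = (2+174-1)·t_tx + 2·t_prop = 175·0.666667 + 2·1.7 = 120.1 ms.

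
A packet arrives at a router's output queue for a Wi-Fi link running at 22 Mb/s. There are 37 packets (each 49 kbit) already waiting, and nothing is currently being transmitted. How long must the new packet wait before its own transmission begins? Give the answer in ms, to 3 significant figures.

Each queued packet: L/R = 49000/22000000 = 2.22727 ms.
37 queued → 82.4091 ms.
Queuing delay = 82.4 ms.

82.4 ms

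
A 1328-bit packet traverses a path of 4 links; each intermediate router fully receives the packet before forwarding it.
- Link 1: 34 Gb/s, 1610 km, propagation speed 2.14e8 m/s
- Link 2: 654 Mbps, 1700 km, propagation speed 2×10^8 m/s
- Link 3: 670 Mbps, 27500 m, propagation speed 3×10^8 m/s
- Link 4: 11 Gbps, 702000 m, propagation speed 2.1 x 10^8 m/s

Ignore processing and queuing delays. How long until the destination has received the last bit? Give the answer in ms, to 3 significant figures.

Transmission delays (L/R per hop): 3.90588e-05, 0.00203058, 0.00198209, 0.000120727 ms; sum = 0.00417246 ms.
Propagation delays (d/s per hop): 7.52336, 8.5, 0.0916667, 3.34286 ms; sum = 19.4579 ms.
End-to-end = 19.5 ms.

19.5 ms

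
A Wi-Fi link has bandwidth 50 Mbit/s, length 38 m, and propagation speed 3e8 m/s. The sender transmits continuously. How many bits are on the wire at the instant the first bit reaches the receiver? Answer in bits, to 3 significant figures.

Propagation delay = 38 / 300000000 = 1.26667e-07 s.
BDP = R × t_prop = 50000000 × 1.26667e-07 = 6.33333 bits.

6.33 bits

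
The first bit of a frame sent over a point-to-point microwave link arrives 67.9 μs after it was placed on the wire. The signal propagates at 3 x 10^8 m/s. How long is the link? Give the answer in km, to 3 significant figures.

20.4 km

d = s × t_prop = 300000000 × 6.79e-05 = 20.4 km.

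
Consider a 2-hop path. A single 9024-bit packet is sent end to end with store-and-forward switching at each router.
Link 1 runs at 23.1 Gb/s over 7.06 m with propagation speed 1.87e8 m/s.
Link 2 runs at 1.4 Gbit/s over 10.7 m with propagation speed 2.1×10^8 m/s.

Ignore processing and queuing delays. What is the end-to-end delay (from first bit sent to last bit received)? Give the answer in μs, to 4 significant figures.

6.925 μs

Transmission delays (L/R per hop): 0.390649, 6.44571 μs; sum = 6.83636 μs.
Propagation delays (d/s per hop): 0.037754, 0.0509524 μs; sum = 0.0887064 μs.
End-to-end = 6.925 μs.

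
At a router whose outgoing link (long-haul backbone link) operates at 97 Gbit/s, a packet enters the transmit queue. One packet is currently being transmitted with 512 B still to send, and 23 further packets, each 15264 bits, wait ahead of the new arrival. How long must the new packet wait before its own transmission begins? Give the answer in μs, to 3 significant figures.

3.66 μs

Each queued packet: L/R = 15264/97000000000 = 0.157361 μs.
23 queued → 3.6193 μs.
Plus remaining 4096 bits of current packet: 0.0422268 μs.
Queuing delay = 3.66 μs.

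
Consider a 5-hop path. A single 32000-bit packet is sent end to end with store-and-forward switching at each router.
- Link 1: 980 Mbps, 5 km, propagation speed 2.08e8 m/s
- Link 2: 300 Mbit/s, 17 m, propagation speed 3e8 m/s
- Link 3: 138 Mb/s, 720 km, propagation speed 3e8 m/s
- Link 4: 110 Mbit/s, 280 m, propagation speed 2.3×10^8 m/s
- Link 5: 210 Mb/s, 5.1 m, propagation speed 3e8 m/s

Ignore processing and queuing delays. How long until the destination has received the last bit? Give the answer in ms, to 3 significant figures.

Transmission delays (L/R per hop): 0.0326531, 0.106667, 0.231884, 0.290909, 0.152381 ms; sum = 0.814494 ms.
Propagation delays (d/s per hop): 0.0240385, 5.66667e-05, 2.4, 0.00121739, 1.7e-05 ms; sum = 2.42533 ms.
End-to-end = 3.24 ms.

3.24 ms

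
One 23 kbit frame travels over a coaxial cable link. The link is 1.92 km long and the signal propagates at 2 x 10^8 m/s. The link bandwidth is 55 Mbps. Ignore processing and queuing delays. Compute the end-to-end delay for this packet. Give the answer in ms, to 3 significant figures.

L = 23000 bits.
Transmission delay = L/R = 23000 / 55000000 = 0.418182 ms.
Propagation delay = d/s = 1920 m / 200000000 m/s = 0.0096 ms.
Total = 0.428 ms.

0.428 ms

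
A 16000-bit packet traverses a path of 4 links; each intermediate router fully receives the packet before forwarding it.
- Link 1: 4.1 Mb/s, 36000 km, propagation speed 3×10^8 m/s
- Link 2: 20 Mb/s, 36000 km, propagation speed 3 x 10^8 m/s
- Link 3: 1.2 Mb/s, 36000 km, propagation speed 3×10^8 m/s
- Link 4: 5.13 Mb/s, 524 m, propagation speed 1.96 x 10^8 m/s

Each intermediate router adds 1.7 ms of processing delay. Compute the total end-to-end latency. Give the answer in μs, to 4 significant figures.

386300 μs

Transmission delays (L/R per hop): 3902.44, 800, 13333.3, 3118.91 μs; sum = 21154.7 μs.
Propagation delays (d/s per hop): 120000, 120000, 120000, 2.67347 μs; sum = 360003 μs.
Processing at 3 router(s): 3 × 1.7 ms = 5100 μs.
End-to-end = 386300 μs.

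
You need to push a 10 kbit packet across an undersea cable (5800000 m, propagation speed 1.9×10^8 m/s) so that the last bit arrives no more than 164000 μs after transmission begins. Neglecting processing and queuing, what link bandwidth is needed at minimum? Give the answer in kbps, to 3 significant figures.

74.9 kbps

Propagation delay = 5800000 / 190000000 = 30526.3 μs.
Transmission budget = 164000 − 30526.3 = 133474 μs.
R ≥ L / t_tx = 10000 bits / 0.133474 s = 74.9 kbps.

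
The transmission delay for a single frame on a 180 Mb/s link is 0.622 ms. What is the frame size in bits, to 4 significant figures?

L = R × t_tx = 180000000 b/s × 0.000622 s = 111960 bits.

112000 bits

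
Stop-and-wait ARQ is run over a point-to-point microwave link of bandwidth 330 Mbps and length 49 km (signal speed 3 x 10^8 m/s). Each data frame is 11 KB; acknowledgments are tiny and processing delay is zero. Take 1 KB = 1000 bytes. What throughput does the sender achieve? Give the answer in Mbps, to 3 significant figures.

148 Mbps

t_tx = L/R = 88000/330000000 = 0.000266667 s.
t_prop = 49000/300000000 = 0.000163333 s; RTT = 0.000326667 s.
Cycle = t_tx + RTT = 0.000593333 s.
Throughput = L / cycle = 88000 / 0.000593333 = 148 Mbps.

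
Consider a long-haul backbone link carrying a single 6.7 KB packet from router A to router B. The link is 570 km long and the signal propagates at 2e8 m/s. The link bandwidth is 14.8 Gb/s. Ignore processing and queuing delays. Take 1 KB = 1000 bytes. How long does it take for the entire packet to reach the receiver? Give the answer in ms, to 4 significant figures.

2.854 ms

L = 53600 bits.
Transmission delay = L/R = 53600 / 14800000000 = 0.00362162 ms.
Propagation delay = d/s = 570000 m / 200000000 m/s = 2.85 ms.
Total = 2.854 ms.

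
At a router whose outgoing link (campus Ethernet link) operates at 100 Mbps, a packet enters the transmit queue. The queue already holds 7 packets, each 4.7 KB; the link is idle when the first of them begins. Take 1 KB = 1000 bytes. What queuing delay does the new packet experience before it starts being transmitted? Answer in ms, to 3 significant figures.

2.63 ms

Each queued packet: L/R = 37600/100000000 = 0.376 ms.
7 queued → 2.632 ms.
Queuing delay = 2.63 ms.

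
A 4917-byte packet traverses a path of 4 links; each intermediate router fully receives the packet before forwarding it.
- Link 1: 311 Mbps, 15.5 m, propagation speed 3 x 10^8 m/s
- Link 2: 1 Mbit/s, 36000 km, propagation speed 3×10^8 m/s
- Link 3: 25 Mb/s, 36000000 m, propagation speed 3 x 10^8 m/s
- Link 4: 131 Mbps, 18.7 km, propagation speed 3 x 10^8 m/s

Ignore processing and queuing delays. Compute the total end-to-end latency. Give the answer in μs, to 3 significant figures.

L = 4917 × 8 = 39336 bits.
Transmission delays (L/R per hop): 126.482, 39336, 1573.44, 300.275 μs; sum = 41336.2 μs.
Propagation delays (d/s per hop): 0.0516667, 120000, 120000, 62.3333 μs; sum = 240062 μs.
End-to-end = 281000 μs.

281000 μs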